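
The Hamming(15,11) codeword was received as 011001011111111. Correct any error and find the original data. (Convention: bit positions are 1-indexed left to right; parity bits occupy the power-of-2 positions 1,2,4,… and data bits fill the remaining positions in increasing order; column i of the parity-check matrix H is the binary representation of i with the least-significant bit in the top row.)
Syndrome s = H · r^T (mod 2), r = 011001011111111:
  s[0] = (101010101010101)·(011001011111111) mod 2 = 0+0+1+0+0+0+0+0+1+0+1+0+1+0+1 mod 2 = 1
  s[1] = (011001100110011)·(011001011111111) mod 2 = 0+1+1+0+0+1+0+0+0+1+1+0+0+1+1 mod 2 = 1
  s[2] = (000111100001111)·(011001011111111) mod 2 = 0+0+0+0+0+1+0+0+0+0+0+1+1+1+1 mod 2 = 1
  s[3] = (000000011111111)·(011001011111111) mod 2 = 0+0+0+0+0+0+0+1+1+1+1+1+1+1+1 mod 2 = 0
Syndrome = 1110
Column 7 of H equals this syndrome → error at bit 7 (1-indexed).
Flip bit 7: 011001011111111 → 011001111111111
Extract data bits at positions {3,5,6,7,9,10,11,12,13,14,15}: 10111111111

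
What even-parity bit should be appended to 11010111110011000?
Sum of data bits: 1+1+0+1+0+1+1+1+1+1+0+0+1+1+0+0+0 = 10.
10 mod 2 = 0, so parity bit = 0.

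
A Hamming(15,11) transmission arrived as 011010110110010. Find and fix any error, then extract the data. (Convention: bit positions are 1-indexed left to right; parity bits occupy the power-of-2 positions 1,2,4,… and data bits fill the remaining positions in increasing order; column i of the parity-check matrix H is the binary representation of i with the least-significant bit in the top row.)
Syndrome s = H · r^T (mod 2), r = 011010110110010:
  s[0] = (101010101010101)·(011010110110010) mod 2 = 0+0+1+0+1+0+1+0+0+0+1+0+0+0+0 mod 2 = 0
  s[1] = (011001100110011)·(011010110110010) mod 2 = 0+1+1+0+0+0+1+0+0+1+1+0+0+1+0 mod 2 = 0
  s[2] = (000111100001111)·(011010110110010) mod 2 = 0+0+0+0+1+0+1+0+0+0+0+0+0+1+0 mod 2 = 1
  s[3] = (000000011111111)·(011010110110010) mod 2 = 0+0+0+0+0+0+0+1+0+1+1+0+0+1+0 mod 2 = 0
Syndrome = 0010
Column 4 of H equals this syndrome → error at bit 4 (1-indexed).
Flip bit 4: 011010110110010 → 011110110110010
Extract data bits at positions {3,5,6,7,9,10,11,12,13,14,15}: 11010110010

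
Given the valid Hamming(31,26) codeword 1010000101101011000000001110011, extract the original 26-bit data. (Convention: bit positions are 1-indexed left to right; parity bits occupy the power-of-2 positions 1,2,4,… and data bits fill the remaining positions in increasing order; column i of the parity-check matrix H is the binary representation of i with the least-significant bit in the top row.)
Parity bits occupy power-of-2 positions; data bits are at positions {3,5,6,7,9,10,11,12,13,14,15,17,18,19,20,21,22,23,24,25,26,27,28,29,30,31} (1-indexed).
Extract: c[3]=1 c[5]=0 c[6]=0 c[7]=0 c[9]=0 c[10]=1 c[11]=1 c[12]=0 c[13]=1 c[14]=0 c[15]=1 c[17]=0 c[18]=0 c[19]=0 c[20]=0 c[21]=0 c[22]=0 c[23]=0 c[24]=0 c[25]=1 c[26]=1 c[27]=1 c[28]=0 c[29]=0 c[30]=1 c[31]=1
Data = 10000110101000000001110011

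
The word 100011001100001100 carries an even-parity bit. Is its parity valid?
Sum of all bits: 1+0+0+0+1+1+0+0+1+1+0+0+0+0+1+1+0+0 = 7; 7 mod 2 = 1. Result is 1 → parity error detected.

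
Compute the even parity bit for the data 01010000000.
Sum of data bits: 0+1+0+1+0+0+0+0+0+0+0 = 2.
2 mod 2 = 0, so parity bit = 0.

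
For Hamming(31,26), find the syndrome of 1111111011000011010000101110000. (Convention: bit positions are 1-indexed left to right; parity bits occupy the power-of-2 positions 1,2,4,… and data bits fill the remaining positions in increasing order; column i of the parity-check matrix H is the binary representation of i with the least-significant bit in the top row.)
Syndrome s = H · r^T (mod 2), r = 1111111011000011010000101110000:
  s[0] = (1010101010101010101010101010101)·(1111111011000011010000101110000) mod 2 = 1+0+1+0+1+0+1+0+1+0+0+0+0+0+1+0+0+0+0+0+0+0+1+0+1+0+1+0+0+0+0 mod 2 = 1
  s[1] = (0110011001100110011001100110011)·(1111111011000011010000101110000) mod 2 = 0+1+1+0+0+1+1+0+0+1+0+0+0+0+1+0+0+1+0+0+0+0+1+0+0+1+1+0+0+0+0 mod 2 = 0
  s[2] = (0001111000011110000111100001111)·(1111111011000011010000101110000) mod 2 = 0+0+0+1+1+1+1+0+0+0+0+0+0+0+1+0+0+0+0+0+0+0+1+0+0+0+0+0+0+0+0 mod 2 = 0
  s[3] = (0000000111111110000000011111111)·(1111111011000011010000101110000) mod 2 = 0+0+0+0+0+0+0+0+1+1+0+0+0+0+1+0+0+0+0+0+0+0+0+0+1+1+1+0+0+0+0 mod 2 = 0
  s[4] = (0000000000000001111111111111111)·(1111111011000011010000101110000) mod 2 = 0+0+0+0+0+0+0+0+0+0+0+0+0+0+0+1+0+1+0+0+0+0+1+0+1+1+1+0+0+0+0 mod 2 = 0
Syndrome = 10000
Non-zero syndrome: error at position 1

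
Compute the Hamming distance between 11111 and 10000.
XOR = 01111, count of 1s = 4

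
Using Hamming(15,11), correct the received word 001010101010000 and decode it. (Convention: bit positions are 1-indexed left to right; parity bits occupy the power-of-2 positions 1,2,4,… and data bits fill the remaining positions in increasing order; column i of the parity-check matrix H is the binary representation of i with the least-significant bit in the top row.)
Syndrome s = H · r^T (mod 2), r = 001010101010000:
  s[0] = (101010101010101)·(001010101010000) mod 2 = 0+0+1+0+1+0+1+0+1+0+1+0+0+0+0 mod 2 = 1
  s[1] = (011001100110011)·(001010101010000) mod 2 = 0+0+1+0+0+0+1+0+0+0+1+0+0+0+0 mod 2 = 1
  s[2] = (000111100001111)·(001010101010000) mod 2 = 0+0+0+0+1+0+1+0+0+0+0+0+0+0+0 mod 2 = 0
  s[3] = (000000011111111)·(001010101010000) mod 2 = 0+0+0+0+0+0+0+0+1+0+1+0+0+0+0 mod 2 = 0
Syndrome = 1100
Column 3 of H equals this syndrome → error at bit 3 (1-indexed).
Flip bit 3: 001010101010000 → 000010101010000
Extract data bits at positions {3,5,6,7,9,10,11,12,13,14,15}: 01011010000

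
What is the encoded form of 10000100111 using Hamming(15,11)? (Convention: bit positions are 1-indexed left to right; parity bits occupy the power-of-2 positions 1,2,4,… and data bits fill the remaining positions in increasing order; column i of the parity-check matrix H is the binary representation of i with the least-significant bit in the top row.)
Codeword c = d · G (mod 2), d = 10000100111:
  c[0] = d·G[:,0] = (10000100111)·(11011010101) mod 2 = 1+0+0+0+0+0+0+0+1+0+1 mod 2 = 1
  c[1] = d·G[:,1] = (10000100111)·(10110110011) mod 2 = 1+0+0+0+0+1+0+0+0+1+1 mod 2 = 0
  c[2] = d·G[:,2] = (10000100111)·(10000000000) mod 2 = 1+0+0+0+0+0+0+0+0+0+0 mod 2 = 1
  c[3] = d·G[:,3] = (10000100111)·(01110001111) mod 2 = 0+0+0+0+0+0+0+0+1+1+1 mod 2 = 1
  c[4] = d·G[:,4] = (10000100111)·(01000000000) mod 2 = 0+0+0+0+0+0+0+0+0+0+0 mod 2 = 0
  c[5] = d·G[:,5] = (10000100111)·(00100000000) mod 2 = 0+0+0+0+0+0+0+0+0+0+0 mod 2 = 0
  c[6] = d·G[:,6] = (10000100111)·(00010000000) mod 2 = 0+0+0+0+0+0+0+0+0+0+0 mod 2 = 0
  c[7] = d·G[:,7] = (10000100111)·(00001111111) mod 2 = 0+0+0+0+0+1+0+0+1+1+1 mod 2 = 0
  c[8] = d·G[:,8] = (10000100111)·(00001000000) mod 2 = 0+0+0+0+0+0+0+0+0+0+0 mod 2 = 0
  c[9] = d·G[:,9] = (10000100111)·(00000100000) mod 2 = 0+0+0+0+0+1+0+0+0+0+0 mod 2 = 1
  c[10] = d·G[:,10] = (10000100111)·(00000010000) mod 2 = 0+0+0+0+0+0+0+0+0+0+0 mod 2 = 0
  c[11] = d·G[:,11] = (10000100111)·(00000001000) mod 2 = 0+0+0+0+0+0+0+0+0+0+0 mod 2 = 0
  c[12] = d·G[:,12] = (10000100111)·(00000000100) mod 2 = 0+0+0+0+0+0+0+0+1+0+0 mod 2 = 1
  c[13] = d·G[:,13] = (10000100111)·(00000000010) mod 2 = 0+0+0+0+0+0+0+0+0+1+0 mod 2 = 1
  c[14] = d·G[:,14] = (10000100111)·(00000000001) mod 2 = 0+0+0+0+0+0+0+0+0+0+1 mod 2 = 1
Codeword = 101100000100111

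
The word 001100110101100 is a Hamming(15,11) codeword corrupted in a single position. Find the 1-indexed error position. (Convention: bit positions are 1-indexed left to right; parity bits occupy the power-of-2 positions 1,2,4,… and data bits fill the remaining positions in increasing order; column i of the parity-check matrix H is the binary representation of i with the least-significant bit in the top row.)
Syndrome s = H · r^T (mod 2), r = 001100110101100:
  s[0] = (101010101010101)·(001100110101100) mod 2 = 0+0+1+0+0+0+1+0+0+0+0+0+1+0+0 mod 2 = 1
  s[1] = (011001100110011)·(001100110101100) mod 2 = 0+0+1+0+0+0+1+0+0+1+0+0+0+0+0 mod 2 = 1
  s[2] = (000111100001111)·(001100110101100) mod 2 = 0+0+0+1+0+0+1+0+0+0+0+1+1+0+0 mod 2 = 0
  s[3] = (000000011111111)·(001100110101100) mod 2 = 0+0+0+0+0+0+0+1+0+1+0+1+1+0+0 mod 2 = 0
Syndrome = 1100
Column i of H is the binary representation of i, so the syndrome is the binary index of the flipped bit.
Read s = 1100 with s[0] as LSB: 1·2^0 + 1·2^1 + 0·2^2 + 0·2^3 = 3.
Error is at bit position 3.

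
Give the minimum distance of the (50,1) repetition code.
d_min = 50 (the only two codewords are 0…0 and 1…1, differing in all 50 positions).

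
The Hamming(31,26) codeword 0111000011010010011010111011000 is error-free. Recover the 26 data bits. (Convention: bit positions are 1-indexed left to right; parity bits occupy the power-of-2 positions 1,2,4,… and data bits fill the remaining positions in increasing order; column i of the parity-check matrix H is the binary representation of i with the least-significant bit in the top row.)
Parity bits occupy power-of-2 positions; data bits are at positions {3,5,6,7,9,10,11,12,13,14,15,17,18,19,20,21,22,23,24,25,26,27,28,29,30,31} (1-indexed).
Extract: c[3]=1 c[5]=0 c[6]=0 c[7]=0 c[9]=1 c[10]=1 c[11]=0 c[12]=1 c[13]=0 c[14]=0 c[15]=1 c[17]=0 c[18]=1 c[19]=1 c[20]=0 c[21]=1 c[22]=0 c[23]=1 c[24]=1 c[25]=1 c[26]=0 c[27]=1 c[28]=1 c[29]=0 c[30]=0 c[31]=0
Data = 10001101001011010111011000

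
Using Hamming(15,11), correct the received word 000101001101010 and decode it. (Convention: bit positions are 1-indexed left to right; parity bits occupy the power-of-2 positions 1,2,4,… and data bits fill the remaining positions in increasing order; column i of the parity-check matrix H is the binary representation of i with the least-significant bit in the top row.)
Syndrome s = H · r^T (mod 2), r = 000101001101010:
  s[0] = (101010101010101)·(000101001101010) mod 2 = 0+0+0+0+0+0+0+0+1+0+0+0+0+0+0 mod 2 = 1
  s[1] = (011001100110011)·(000101001101010) mod 2 = 0+0+0+0+0+1+0+0+0+1+0+0+0+1+0 mod 2 = 1
  s[2] = (000111100001111)·(000101001101010) mod 2 = 0+0+0+1+0+1+0+0+0+0+0+1+0+1+0 mod 2 = 0
  s[3] = (000000011111111)·(000101001101010) mod 2 = 0+0+0+0+0+0+0+0+1+1+0+1+0+1+0 mod 2 = 0
Syndrome = 1100
Column 3 of H equals this syndrome → error at bit 3 (1-indexed).
Flip bit 3: 000101001101010 → 001101001101010
Extract data bits at positions {3,5,6,7,9,10,11,12,13,14,15}: 10101101010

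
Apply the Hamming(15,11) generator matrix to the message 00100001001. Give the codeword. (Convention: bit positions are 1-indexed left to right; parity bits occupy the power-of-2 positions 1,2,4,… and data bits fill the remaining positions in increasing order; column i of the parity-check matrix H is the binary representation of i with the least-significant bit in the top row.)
Codeword c = d · G (mod 2), d = 00100001001:
  c[0] = d·G[:,0] = (00100001001)·(11011010101) mod 2 = 0+0+0+0+0+0+0+0+0+0+1 mod 2 = 1
  c[1] = d·G[:,1] = (00100001001)·(10110110011) mod 2 = 0+0+1+0+0+0+0+0+0+0+1 mod 2 = 0
  c[2] = d·G[:,2] = (00100001001)·(10000000000) mod 2 = 0+0+0+0+0+0+0+0+0+0+0 mod 2 = 0
  c[3] = d·G[:,3] = (00100001001)·(01110001111) mod 2 = 0+0+1+0+0+0+0+1+0+0+1 mod 2 = 1
  c[4] = d·G[:,4] = (00100001001)·(01000000000) mod 2 = 0+0+0+0+0+0+0+0+0+0+0 mod 2 = 0
  c[5] = d·G[:,5] = (00100001001)·(00100000000) mod 2 = 0+0+1+0+0+0+0+0+0+0+0 mod 2 = 1
  c[6] = d·G[:,6] = (00100001001)·(00010000000) mod 2 = 0+0+0+0+0+0+0+0+0+0+0 mod 2 = 0
  c[7] = d·G[:,7] = (00100001001)·(00001111111) mod 2 = 0+0+0+0+0+0+0+1+0+0+1 mod 2 = 0
  c[8] = d·G[:,8] = (00100001001)·(00001000000) mod 2 = 0+0+0+0+0+0+0+0+0+0+0 mod 2 = 0
  c[9] = d·G[:,9] = (00100001001)·(00000100000) mod 2 = 0+0+0+0+0+0+0+0+0+0+0 mod 2 = 0
  c[10] = d·G[:,10] = (00100001001)·(00000010000) mod 2 = 0+0+0+0+0+0+0+0+0+0+0 mod 2 = 0
  c[11] = d·G[:,11] = (00100001001)·(00000001000) mod 2 = 0+0+0+0+0+0+0+1+0+0+0 mod 2 = 1
  c[12] = d·G[:,12] = (00100001001)·(00000000100) mod 2 = 0+0+0+0+0+0+0+0+0+0+0 mod 2 = 0
  c[13] = d·G[:,13] = (00100001001)·(00000000010) mod 2 = 0+0+0+0+0+0+0+0+0+0+0 mod 2 = 0
  c[14] = d·G[:,14] = (00100001001)·(00000000001) mod 2 = 0+0+0+0+0+0+0+0+0+0+1 mod 2 = 1
Codeword = 100101000001001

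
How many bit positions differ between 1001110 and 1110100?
XOR = 0111010, count of 1s = 4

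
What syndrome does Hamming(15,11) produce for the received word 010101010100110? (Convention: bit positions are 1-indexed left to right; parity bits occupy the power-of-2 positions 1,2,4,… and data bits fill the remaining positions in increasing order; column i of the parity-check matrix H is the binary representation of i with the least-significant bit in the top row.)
Syndrome s = H · r^T (mod 2), r = 010101010100110:
  s[0] = (101010101010101)·(010101010100110) mod 2 = 0+0+0+0+0+0+0+0+0+0+0+0+1+0+0 mod 2 = 1
  s[1] = (011001100110011)·(010101010100110) mod 2 = 0+1+0+0+0+1+0+0+0+1+0+0+0+1+0 mod 2 = 0
  s[2] = (000111100001111)·(010101010100110) mod 2 = 0+0+0+1+0+1+0+0+0+0+0+0+1+1+0 mod 2 = 0
  s[3] = (000000011111111)·(010101010100110) mod 2 = 0+0+0+0+0+0+0+1+0+1+0+0+1+1+0 mod 2 = 0
Syndrome = 1000
Non-zero syndrome: error at position 1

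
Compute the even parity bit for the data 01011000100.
Sum of data bits: 0+1+0+1+1+0+0+0+1+0+0 = 4.
4 mod 2 = 0, so parity bit = 0.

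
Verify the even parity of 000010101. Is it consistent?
Sum of all bits: 0+0+0+0+1+0+1+0+1 = 3; 3 mod 2 = 1. Result is 1 → parity error detected.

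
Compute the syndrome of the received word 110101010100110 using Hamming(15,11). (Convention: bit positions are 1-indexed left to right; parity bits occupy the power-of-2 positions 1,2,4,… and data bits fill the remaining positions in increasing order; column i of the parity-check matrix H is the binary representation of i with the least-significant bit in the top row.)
Syndrome s = H · r^T (mod 2), r = 110101010100110:
  s[0] = (101010101010101)·(110101010100110) mod 2 = 1+0+0+0+0+0+0+0+0+0+0+0+1+0+0 mod 2 = 0
  s[1] = (011001100110011)·(110101010100110) mod 2 = 0+1+0+0+0+1+0+0+0+1+0+0+0+1+0 mod 2 = 0
  s[2] = (000111100001111)·(110101010100110) mod 2 = 0+0+0+1+0+1+0+0+0+0+0+0+1+1+0 mod 2 = 0
  s[3] = (000000011111111)·(110101010100110) mod 2 = 0+0+0+0+0+0+0+1+0+1+0+0+1+1+0 mod 2 = 0
Syndrome = 0000
s = 0: no error detected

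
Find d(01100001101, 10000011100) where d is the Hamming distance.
XOR = 11100010001, count of 1s = 5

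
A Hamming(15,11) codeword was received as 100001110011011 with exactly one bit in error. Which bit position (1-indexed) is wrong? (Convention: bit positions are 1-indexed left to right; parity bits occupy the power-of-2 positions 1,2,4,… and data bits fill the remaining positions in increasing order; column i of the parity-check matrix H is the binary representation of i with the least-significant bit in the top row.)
Syndrome s = H · r^T (mod 2), r = 100001110011011:
  s[0] = (101010101010101)·(100001110011011) mod 2 = 1+0+0+0+0+0+1+0+0+0+1+0+0+0+1 mod 2 = 0
  s[1] = (011001100110011)·(100001110011011) mod 2 = 0+0+0+0+0+1+1+0+0+0+1+0+0+1+1 mod 2 = 1
  s[2] = (000111100001111)·(100001110011011) mod 2 = 0+0+0+0+0+1+1+0+0+0+0+1+0+1+1 mod 2 = 1
  s[3] = (000000011111111)·(100001110011011) mod 2 = 0+0+0+0+0+0+0+1+0+0+1+1+0+1+1 mod 2 = 1
Syndrome = 0111
Column i of H is the binary representation of i, so the syndrome is the binary index of the flipped bit.
Read s = 0111 with s[0] as LSB: 0·2^0 + 1·2^1 + 1·2^2 + 1·2^3 = 14.
Error is at bit position 14.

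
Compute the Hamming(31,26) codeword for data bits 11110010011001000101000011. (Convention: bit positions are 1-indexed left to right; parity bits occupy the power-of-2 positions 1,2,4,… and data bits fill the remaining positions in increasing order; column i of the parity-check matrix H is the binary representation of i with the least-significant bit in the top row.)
Codeword c = d · G (mod 2), d = 11110010011001000101000011:
  c[0] = d·G[:,0] = (11110010011001000101000011)·(11011010101101010101010101) mod 2 = 1+1+0+1+0+0+1+0+0+0+1+0+0+1+0+0+0+1+0+1+0+0+0+0+0+1 mod 2 = 1
  c[1] = d·G[:,1] = (11110010011001000101000011)·(10110110011011001100110011) mod 2 = 1+0+1+1+0+0+1+0+0+1+1+0+0+1+0+0+0+1+0+0+0+0+0+0+1+1 mod 2 = 0
  c[2] = d·G[:,2] = (11110010011001000101000011)·(10000000000000000000000000) mod 2 = 1+0+0+0+0+0+0+0+0+0+0+0+0+0+0+0+0+0+0+0+0+0+0+0+0+0 mod 2 = 1
  c[3] = d·G[:,3] = (11110010011001000101000011)·(01110001111000111100001111) mod 2 = 0+1+1+1+0+0+0+0+0+1+1+0+0+0+0+0+0+1+0+0+0+0+0+0+1+1 mod 2 = 0
  c[4] = d·G[:,4] = (11110010011001000101000011)·(01000000000000000000000000) mod 2 = 0+1+0+0+0+0+0+0+0+0+0+0+0+0+0+0+0+0+0+0+0+0+0+0+0+0 mod 2 = 1
  c[5] = d·G[:,5] = (11110010011001000101000011)·(00100000000000000000000000) mod 2 = 0+0+1+0+0+0+0+0+0+0+0+0+0+0+0+0+0+0+0+0+0+0+0+0+0+0 mod 2 = 1
  c[6] = d·G[:,6] = (11110010011001000101000011)·(00010000000000000000000000) mod 2 = 0+0+0+1+0+0+0+0+0+0+0+0+0+0+0+0+0+0+0+0+0+0+0+0+0+0 mod 2 = 1
  c[7] = d·G[:,7] = (11110010011001000101000011)·(00001111111000000011111111) mod 2 = 0+0+0+0+0+0+1+0+0+1+1+0+0+0+0+0+0+0+0+1+0+0+0+0+1+1 mod 2 = 0
  c[8] = d·G[:,8] = (11110010011001000101000011)·(00001000000000000000000000) mod 2 = 0+0+0+0+0+0+0+0+0+0+0+0+0+0+0+0+0+0+0+0+0+0+0+0+0+0 mod 2 = 0
  c[9] = d·G[:,9] = (11110010011001000101000011)·(00000100000000000000000000) mod 2 = 0+0+0+0+0+0+0+0+0+0+0+0+0+0+0+0+0+0+0+0+0+0+0+0+0+0 mod 2 = 0
  c[10] = d·G[:,10] = (11110010011001000101000011)·(00000010000000000000000000) mod 2 = 0+0+0+0+0+0+1+0+0+0+0+0+0+0+0+0+0+0+0+0+0+0+0+0+0+0 mod 2 = 1
  c[11] = d·G[:,11] = (11110010011001000101000011)·(00000001000000000000000000) mod 2 = 0+0+0+0+0+0+0+0+0+0+0+0+0+0+0+0+0+0+0+0+0+0+0+0+0+0 mod 2 = 0
  c[12] = d·G[:,12] = (11110010011001000101000011)·(00000000100000000000000000) mod 2 = 0+0+0+0+0+0+0+0+0+0+0+0+0+0+0+0+0+0+0+0+0+0+0+0+0+0 mod 2 = 0
  c[13] = d·G[:,13] = (11110010011001000101000011)·(00000000010000000000000000) mod 2 = 0+0+0+0+0+0+0+0+0+1+0+0+0+0+0+0+0+0+0+0+0+0+0+0+0+0 mod 2 = 1
  c[14] = d·G[:,14] = (11110010011001000101000011)·(00000000001000000000000000) mod 2 = 0+0+0+0+0+0+0+0+0+0+1+0+0+0+0+0+0+0+0+0+0+0+0+0+0+0 mod 2 = 1
  c[15] = d·G[:,15] = (11110010011001000101000011)·(00000000000111111111111111) mod 2 = 0+0+0+0+0+0+0+0+0+0+0+0+0+1+0+0+0+1+0+1+0+0+0+0+1+1 mod 2 = 1
  c[16] = d·G[:,16] = (11110010011001000101000011)·(00000000000100000000000000) mod 2 = 0+0+0+0+0+0+0+0+0+0+0+0+0+0+0+0+0+0+0+0+0+0+0+0+0+0 mod 2 = 0
  c[17] = d·G[:,17] = (11110010011001000101000011)·(00000000000010000000000000) mod 2 = 0+0+0+0+0+0+0+0+0+0+0+0+0+0+0+0+0+0+0+0+0+0+0+0+0+0 mod 2 = 0
  c[18] = d·G[:,18] = (11110010011001000101000011)·(00000000000001000000000000) mod 2 = 0+0+0+0+0+0+0+0+0+0+0+0+0+1+0+0+0+0+0+0+0+0+0+0+0+0 mod 2 = 1
  c[19] = d·G[:,19] = (11110010011001000101000011)·(00000000000000100000000000) mod 2 = 0+0+0+0+0+0+0+0+0+0+0+0+0+0+0+0+0+0+0+0+0+0+0+0+0+0 mod 2 = 0
  c[20] = d·G[:,20] = (11110010011001000101000011)·(00000000000000010000000000) mod 2 = 0+0+0+0+0+0+0+0+0+0+0+0+0+0+0+0+0+0+0+0+0+0+0+0+0+0 mod 2 = 0
  c[21] = d·G[:,21] = (11110010011001000101000011)·(00000000000000001000000000) mod 2 = 0+0+0+0+0+0+0+0+0+0+0+0+0+0+0+0+0+0+0+0+0+0+0+0+0+0 mod 2 = 0
  c[22] = d·G[:,22] = (11110010011001000101000011)·(00000000000000000100000000) mod 2 = 0+0+0+0+0+0+0+0+0+0+0+0+0+0+0+0+0+1+0+0+0+0+0+0+0+0 mod 2 = 1
  c[23] = d·G[:,23] = (11110010011001000101000011)·(00000000000000000010000000) mod 2 = 0+0+0+0+0+0+0+0+0+0+0+0+0+0+0+0+0+0+0+0+0+0+0+0+0+0 mod 2 = 0
  c[24] = d·G[:,24] = (11110010011001000101000011)·(00000000000000000001000000) mod 2 = 0+0+0+0+0+0+0+0+0+0+0+0+0+0+0+0+0+0+0+1+0+0+0+0+0+0 mod 2 = 1
  c[25] = d·G[:,25] = (11110010011001000101000011)·(00000000000000000000100000) mod 2 = 0+0+0+0+0+0+0+0+0+0+0+0+0+0+0+0+0+0+0+0+0+0+0+0+0+0 mod 2 = 0
  c[26] = d·G[:,26] = (11110010011001000101000011)·(00000000000000000000010000) mod 2 = 0+0+0+0+0+0+0+0+0+0+0+0+0+0+0+0+0+0+0+0+0+0+0+0+0+0 mod 2 = 0
  c[27] = d·G[:,27] = (11110010011001000101000011)·(00000000000000000000001000) mod 2 = 0+0+0+0+0+0+0+0+0+0+0+0+0+0+0+0+0+0+0+0+0+0+0+0+0+0 mod 2 = 0
  c[28] = d·G[:,28] = (11110010011001000101000011)·(00000000000000000000000100) mod 2 = 0+0+0+0+0+0+0+0+0+0+0+0+0+0+0+0+0+0+0+0+0+0+0+0+0+0 mod 2 = 0
  c[29] = d·G[:,29] = (11110010011001000101000011)·(00000000000000000000000010) mod 2 = 0+0+0+0+0+0+0+0+0+0+0+0+0+0+0+0+0+0+0+0+0+0+0+0+1+0 mod 2 = 1
  c[30] = d·G[:,30] = (11110010011001000101000011)·(00000000000000000000000001) mod 2 = 0+0+0+0+0+0+0+0+0+0+0+0+0+0+0+0+0+0+0+0+0+0+0+0+0+1 mod 2 = 1
Codeword = 1010111000100111001000101000011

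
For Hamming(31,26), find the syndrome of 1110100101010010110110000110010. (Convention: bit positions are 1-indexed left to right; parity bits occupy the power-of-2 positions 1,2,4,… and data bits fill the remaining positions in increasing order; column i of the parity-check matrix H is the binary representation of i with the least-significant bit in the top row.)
Syndrome s = H · r^T (mod 2), r = 1110100101010010110110000110010:
  s[0] = (1010101010101010101010101010101)·(1110100101010010110110000110010) mod 2 = 1+0+1+0+1+0+0+0+0+0+0+0+0+0+1+0+1+0+0+0+1+0+0+0+0+0+1+0+0+0+0 mod 2 = 1
  s[1] = (0110011001100110011001100110011)·(1110100101010010110110000110010) mod 2 = 0+1+1+0+0+0+0+0+0+1+0+0+0+0+1+0+0+1+0+0+0+0+0+0+0+1+1+0+0+1+0 mod 2 = 0
  s[2] = (0001111000011110000111100001111)·(1110100101010010110110000110010) mod 2 = 0+0+0+0+1+0+0+0+0+0+0+1+0+0+1+0+0+0+0+1+1+0+0+0+0+0+0+0+0+1+0 mod 2 = 0
  s[3] = (0000000111111110000000011111111)·(1110100101010010110110000110010) mod 2 = 0+0+0+0+0+0+0+1+0+1+0+1+0+0+1+0+0+0+0+0+0+0+0+0+0+1+1+0+0+1+0 mod 2 = 1
  s[4] = (0000000000000001111111111111111)·(1110100101010010110110000110010) mod 2 = 0+0+0+0+0+0+0+0+0+0+0+0+0+0+0+0+1+1+0+1+1+0+0+0+0+1+1+0+0+1+0 mod 2 = 1
Syndrome = 10011
Non-zero syndrome: error at position 25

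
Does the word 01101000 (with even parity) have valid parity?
Sum of all bits: 0+1+1+0+1+0+0+0 = 3; 3 mod 2 = 1. Result is 1 → parity error detected.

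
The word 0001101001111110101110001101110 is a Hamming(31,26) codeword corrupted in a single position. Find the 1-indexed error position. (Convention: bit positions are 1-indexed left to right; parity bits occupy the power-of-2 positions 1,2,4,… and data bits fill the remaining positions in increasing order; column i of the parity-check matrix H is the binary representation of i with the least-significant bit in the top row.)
Syndrome s = H · r^T (mod 2), r = 0001101001111110101110001101110:
  s[0] = (1010101010101010101010101010101)·(0001101001111110101110001101110) mod 2 = 0+0+0+0+1+0+1+0+0+0+1+0+1+0+1+0+1+0+1+0+1+0+0+0+1+0+0+0+1+0+0 mod 2 = 0
  s[1] = (0110011001100110011001100110011)·(0001101001111110101110001101110) mod 2 = 0+0+0+0+0+0+1+0+0+1+1+0+0+1+1+0+0+0+1+0+0+0+0+0+0+1+0+0+0+1+0 mod 2 = 0
  s[2] = (0001111000011110000111100001111)·(0001101001111110101110001101110) mod 2 = 0+0+0+1+1+0+1+0+0+0+0+1+1+1+1+0+0+0+0+1+1+0+0+0+0+0+0+1+1+1+0 mod 2 = 0
  s[3] = (0000000111111110000000011111111)·(0001101001111110101110001101110) mod 2 = 0+0+0+0+0+0+0+0+0+1+1+1+1+1+1+0+0+0+0+0+0+0+0+0+1+1+0+1+1+1+0 mod 2 = 1
  s[4] = (0000000000000001111111111111111)·(0001101001111110101110001101110) mod 2 = 0+0+0+0+0+0+0+0+0+0+0+0+0+0+0+0+1+0+1+1+1+0+0+0+1+1+0+1+1+1+0 mod 2 = 1
Syndrome = 00011
Column i of H is the binary representation of i, so the syndrome is the binary index of the flipped bit.
Read s = 00011 with s[0] as LSB: 0·2^0 + 0·2^1 + 0·2^2 + 1·2^3 + 1·2^4 = 24.
Error is at bit position 24.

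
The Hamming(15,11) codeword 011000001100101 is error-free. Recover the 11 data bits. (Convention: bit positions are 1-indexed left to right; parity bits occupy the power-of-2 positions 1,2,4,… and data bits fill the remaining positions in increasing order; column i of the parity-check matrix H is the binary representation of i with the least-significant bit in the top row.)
Parity bits occupy power-of-2 positions; data bits are at positions {3,5,6,7,9,10,11,12,13,14,15} (1-indexed).
Extract: c[3]=1 c[5]=0 c[6]=0 c[7]=0 c[9]=1 c[10]=1 c[11]=0 c[12]=0 c[13]=1 c[14]=0 c[15]=1
Data = 10001100101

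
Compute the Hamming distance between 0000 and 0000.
XOR = 0000, count of 1s = 0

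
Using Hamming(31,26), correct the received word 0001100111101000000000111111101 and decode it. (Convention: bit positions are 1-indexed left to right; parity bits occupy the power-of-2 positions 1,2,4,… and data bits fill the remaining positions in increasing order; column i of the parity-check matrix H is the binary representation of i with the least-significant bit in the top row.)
Syndrome s = H · r^T (mod 2), r = 0001100111101000000000111111101:
  s[0] = (1010101010101010101010101010101)·(0001100111101000000000111111101) mod 2 = 0+0+0+0+1+0+0+0+1+0+1+0+1+0+0+0+0+0+0+0+0+0+1+0+1+0+1+0+1+0+1 mod 2 = 1
  s[1] = (0110011001100110011001100110011)·(0001100111101000000000111111101) mod 2 = 0+0+0+0+0+0+0+0+0+1+1+0+0+0+0+0+0+0+0+0+0+0+1+0+0+1+1+0+0+0+1 mod 2 = 0
  s[2] = (0001111000011110000111100001111)·(0001100111101000000000111111101) mod 2 = 0+0+0+1+1+0+0+0+0+0+0+0+1+0+0+0+0+0+0+0+0+0+1+0+0+0+0+1+1+0+1 mod 2 = 1
  s[3] = (0000000111111110000000011111111)·(0001100111101000000000111111101) mod 2 = 0+0+0+0+0+0+0+1+1+1+1+0+1+0+0+0+0+0+0+0+0+0+0+1+1+1+1+1+1+0+1 mod 2 = 0
  s[4] = (0000000000000001111111111111111)·(0001100111101000000000111111101) mod 2 = 0+0+0+0+0+0+0+0+0+0+0+0+0+0+0+0+0+0+0+0+0+0+1+1+1+1+1+1+1+0+1 mod 2 = 0
Syndrome = 10100
Column 5 of H equals this syndrome → error at bit 5 (1-indexed).
Flip bit 5: 0001100111101000000000111111101 → 0001000111101000000000111111101
Extract data bits at positions {3,5,6,7,9,10,11,12,13,14,15,17,18,19,20,21,22,23,24,25,26,27,28,29,30,31}: 00001110100000000111111101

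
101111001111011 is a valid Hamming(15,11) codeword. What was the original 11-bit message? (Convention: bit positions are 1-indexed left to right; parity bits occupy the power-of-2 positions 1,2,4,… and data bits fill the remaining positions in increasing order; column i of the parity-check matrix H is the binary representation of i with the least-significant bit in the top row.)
Parity bits occupy power-of-2 positions; data bits are at positions {3,5,6,7,9,10,11,12,13,14,15} (1-indexed).
Extract: c[3]=1 c[5]=1 c[6]=1 c[7]=0 c[9]=1 c[10]=1 c[11]=1 c[12]=1 c[13]=0 c[14]=1 c[15]=1
Data = 11101111011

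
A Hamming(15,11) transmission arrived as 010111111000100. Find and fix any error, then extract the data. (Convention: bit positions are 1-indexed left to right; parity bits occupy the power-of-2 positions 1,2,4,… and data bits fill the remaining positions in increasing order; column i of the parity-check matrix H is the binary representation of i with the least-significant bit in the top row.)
Syndrome s = H · r^T (mod 2), r = 010111111000100:
  s[0] = (101010101010101)·(010111111000100) mod 2 = 0+0+0+0+1+0+1+0+1+0+0+0+1+0+0 mod 2 = 0
  s[1] = (011001100110011)·(010111111000100) mod 2 = 0+1+0+0+0+1+1+0+0+0+0+0+0+0+0 mod 2 = 1
  s[2] = (000111100001111)·(010111111000100) mod 2 = 0+0+0+1+1+1+1+0+0+0+0+0+1+0+0 mod 2 = 1
  s[3] = (000000011111111)·(010111111000100) mod 2 = 0+0+0+0+0+0+0+1+1+0+0+0+1+0+0 mod 2 = 1
Syndrome = 0111
Column 14 of H equals this syndrome → error at bit 14 (1-indexed).
Flip bit 14: 010111111000100 → 010111111000110
Extract data bits at positions {3,5,6,7,9,10,11,12,13,14,15}: 01111000110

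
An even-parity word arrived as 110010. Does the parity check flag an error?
Sum of received bits: 1+1+0+0+1+0 = 3; 3 mod 2 = 1. Result is 1 ≠ 0 → error detected.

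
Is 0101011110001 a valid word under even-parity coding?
Sum of all bits: 0+1+0+1+0+1+1+1+1+0+0+0+1 = 7; 7 mod 2 = 1. Result is 1 → parity error detected.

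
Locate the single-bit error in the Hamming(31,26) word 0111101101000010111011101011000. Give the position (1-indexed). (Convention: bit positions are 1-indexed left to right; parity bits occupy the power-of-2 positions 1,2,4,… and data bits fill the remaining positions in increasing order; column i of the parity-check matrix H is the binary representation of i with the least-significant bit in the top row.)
Syndrome s = H · r^T (mod 2), r = 0111101101000010111011101011000:
  s[0] = (1010101010101010101010101010101)·(0111101101000010111011101011000) mod 2 = 0+0+1+0+1+0+1+0+0+0+0+0+0+0+1+0+1+0+1+0+1+0+1+0+1+0+1+0+0+0+0 mod 2 = 0
  s[1] = (0110011001100110011001100110011)·(0111101101000010111011101011000) mod 2 = 0+1+1+0+0+0+1+0+0+1+0+0+0+0+1+0+0+1+1+0+0+1+1+0+0+0+1+0+0+0+0 mod 2 = 0
  s[2] = (0001111000011110000111100001111)·(0111101101000010111011101011000) mod 2 = 0+0+0+1+1+0+1+0+0+0+0+0+0+0+1+0+0+0+0+0+1+1+1+0+0+0+0+1+0+0+0 mod 2 = 0
  s[3] = (0000000111111110000000011111111)·(0111101101000010111011101011000) mod 2 = 0+0+0+0+0+0+0+1+0+1+0+0+0+0+1+0+0+0+0+0+0+0+0+0+1+0+1+1+0+0+0 mod 2 = 0
  s[4] = (0000000000000001111111111111111)·(0111101101000010111011101011000) mod 2 = 0+0+0+0+0+0+0+0+0+0+0+0+0+0+0+0+1+1+1+0+1+1+1+0+1+0+1+1+0+0+0 mod 2 = 1
Syndrome = 00001
Column i of H is the binary representation of i, so the syndrome is the binary index of the flipped bit.
Read s = 00001 with s[0] as LSB: 0·2^0 + 0·2^1 + 0·2^2 + 0·2^3 + 1·2^4 = 16.
Error is at bit position 16.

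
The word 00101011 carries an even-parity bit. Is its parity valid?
Sum of all bits: 0+0+1+0+1+0+1+1 = 4; 4 mod 2 = 0. Result is 0 → valid parity.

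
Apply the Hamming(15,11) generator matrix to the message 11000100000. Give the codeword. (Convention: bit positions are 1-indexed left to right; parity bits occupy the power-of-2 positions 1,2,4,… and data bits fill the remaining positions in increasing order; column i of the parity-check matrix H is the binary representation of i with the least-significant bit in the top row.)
Codeword c = d · G (mod 2), d = 11000100000:
  c[0] = d·G[:,0] = (11000100000)·(11011010101) mod 2 = 1+1+0+0+0+0+0+0+0+0+0 mod 2 = 0
  c[1] = d·G[:,1] = (11000100000)·(10110110011) mod 2 = 1+0+0+0+0+1+0+0+0+0+0 mod 2 = 0
  c[2] = d·G[:,2] = (11000100000)·(10000000000) mod 2 = 1+0+0+0+0+0+0+0+0+0+0 mod 2 = 1
  c[3] = d·G[:,3] = (11000100000)·(01110001111) mod 2 = 0+1+0+0+0+0+0+0+0+0+0 mod 2 = 1
  c[4] = d·G[:,4] = (11000100000)·(01000000000) mod 2 = 0+1+0+0+0+0+0+0+0+0+0 mod 2 = 1
  c[5] = d·G[:,5] = (11000100000)·(00100000000) mod 2 = 0+0+0+0+0+0+0+0+0+0+0 mod 2 = 0
  c[6] = d·G[:,6] = (11000100000)·(00010000000) mod 2 = 0+0+0+0+0+0+0+0+0+0+0 mod 2 = 0
  c[7] = d·G[:,7] = (11000100000)·(00001111111) mod 2 = 0+0+0+0+0+1+0+0+0+0+0 mod 2 = 1
  c[8] = d·G[:,8] = (11000100000)·(00001000000) mod 2 = 0+0+0+0+0+0+0+0+0+0+0 mod 2 = 0
  c[9] = d·G[:,9] = (11000100000)·(00000100000) mod 2 = 0+0+0+0+0+1+0+0+0+0+0 mod 2 = 1
  c[10] = d·G[:,10] = (11000100000)·(00000010000) mod 2 = 0+0+0+0+0+0+0+0+0+0+0 mod 2 = 0
  c[11] = d·G[:,11] = (11000100000)·(00000001000) mod 2 = 0+0+0+0+0+0+0+0+0+0+0 mod 2 = 0
  c[12] = d·G[:,12] = (11000100000)·(00000000100) mod 2 = 0+0+0+0+0+0+0+0+0+0+0 mod 2 = 0
  c[13] = d·G[:,13] = (11000100000)·(00000000010) mod 2 = 0+0+0+0+0+0+0+0+0+0+0 mod 2 = 0
  c[14] = d·G[:,14] = (11000100000)·(00000000001) mod 2 = 0+0+0+0+0+0+0+0+0+0+0 mod 2 = 0
Codeword = 001110010100000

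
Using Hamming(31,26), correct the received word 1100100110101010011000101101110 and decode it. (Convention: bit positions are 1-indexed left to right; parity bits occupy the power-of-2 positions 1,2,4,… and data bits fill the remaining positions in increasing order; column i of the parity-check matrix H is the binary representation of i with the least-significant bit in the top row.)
Syndrome s = H · r^T (mod 2), r = 1100100110101010011000101101110:
  s[0] = (1010101010101010101010101010101)·(1100100110101010011000101101110) mod 2 = 1+0+0+0+1+0+0+0+1+0+1+0+1+0+1+0+0+0+1+0+0+0+1+0+1+0+0+0+1+0+0 mod 2 = 0
  s[1] = (0110011001100110011001100110011)·(1100100110101010011000101101110) mod 2 = 0+1+0+0+0+0+0+0+0+0+1+0+0+0+1+0+0+1+1+0+0+0+1+0+0+1+0+0+0+1+0 mod 2 = 0
  s[2] = (0001111000011110000111100001111)·(1100100110101010011000101101110) mod 2 = 0+0+0+0+1+0+0+0+0+0+0+0+1+0+1+0+0+0+0+0+0+0+1+0+0+0+0+1+1+1+0 mod 2 = 1
  s[3] = (0000000111111110000000011111111)·(1100100110101010011000101101110) mod 2 = 0+0+0+0+0+0+0+1+1+0+1+0+1+0+1+0+0+0+0+0+0+0+0+0+1+1+0+1+1+1+0 mod 2 = 0
  s[4] = (0000000000000001111111111111111)·(1100100110101010011000101101110) mod 2 = 0+0+0+0+0+0+0+0+0+0+0+0+0+0+0+0+0+1+1+0+0+0+1+0+1+1+0+1+1+1+0 mod 2 = 0
Syndrome = 00100
Column 4 of H equals this syndrome → error at bit 4 (1-indexed).
Flip bit 4: 1100100110101010011000101101110 → 1101100110101010011000101101110
Extract data bits at positions {3,5,6,7,9,10,11,12,13,14,15,17,18,19,20,21,22,23,24,25,26,27,28,29,30,31}: 01001010101011000101101110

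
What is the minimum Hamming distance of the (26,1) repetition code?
d_min = 26 (the only two codewords are 0…0 and 1…1, differing in all 26 positions).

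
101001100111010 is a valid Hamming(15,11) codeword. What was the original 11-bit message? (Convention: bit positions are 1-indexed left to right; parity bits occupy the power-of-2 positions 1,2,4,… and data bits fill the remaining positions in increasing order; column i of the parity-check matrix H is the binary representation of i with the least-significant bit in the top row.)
Parity bits occupy power-of-2 positions; data bits are at positions {3,5,6,7,9,10,11,12,13,14,15} (1-indexed).
Extract: c[3]=1 c[5]=0 c[6]=1 c[7]=1 c[9]=0 c[10]=1 c[11]=1 c[12]=1 c[13]=0 c[14]=1 c[15]=0
Data = 10110111010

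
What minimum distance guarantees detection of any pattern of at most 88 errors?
Detecting e errors requires d_min ≥ e + 1 = 88 + 1 = 89.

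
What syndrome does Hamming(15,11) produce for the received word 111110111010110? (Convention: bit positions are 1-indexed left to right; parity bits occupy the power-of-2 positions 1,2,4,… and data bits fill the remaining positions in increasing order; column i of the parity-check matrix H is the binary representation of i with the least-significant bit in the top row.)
Syndrome s = H · r^T (mod 2), r = 111110111010110:
  s[0] = (101010101010101)·(111110111010110) mod 2 = 1+0+1+0+1+0+1+0+1+0+1+0+1+0+0 mod 2 = 1
  s[1] = (011001100110011)·(111110111010110) mod 2 = 0+1+1+0+0+0+1+0+0+0+1+0+0+1+0 mod 2 = 1
  s[2] = (000111100001111)·(111110111010110) mod 2 = 0+0+0+1+1+0+1+0+0+0+0+0+1+1+0 mod 2 = 1
  s[3] = (000000011111111)·(111110111010110) mod 2 = 0+0+0+0+0+0+0+1+1+0+1+0+1+1+0 mod 2 = 1
Syndrome = 1111
Non-zero syndrome: error at position 15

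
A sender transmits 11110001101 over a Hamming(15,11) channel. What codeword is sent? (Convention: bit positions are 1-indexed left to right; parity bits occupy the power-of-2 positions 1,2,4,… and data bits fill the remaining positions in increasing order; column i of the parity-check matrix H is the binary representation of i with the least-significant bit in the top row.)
Codeword c = d · G (mod 2), d = 11110001101:
  c[0] = d·G[:,0] = (11110001101)·(11011010101) mod 2 = 1+1+0+1+0+0+0+0+1+0+1 mod 2 = 1
  c[1] = d·G[:,1] = (11110001101)·(10110110011) mod 2 = 1+0+1+1+0+0+0+0+0+0+1 mod 2 = 0
  c[2] = d·G[:,2] = (11110001101)·(10000000000) mod 2 = 1+0+0+0+0+0+0+0+0+0+0 mod 2 = 1
  c[3] = d·G[:,3] = (11110001101)·(01110001111) mod 2 = 0+1+1+1+0+0+0+1+1+0+1 mod 2 = 0
  c[4] = d·G[:,4] = (11110001101)·(01000000000) mod 2 = 0+1+0+0+0+0+0+0+0+0+0 mod 2 = 1
  c[5] = d·G[:,5] = (11110001101)·(00100000000) mod 2 = 0+0+1+0+0+0+0+0+0+0+0 mod 2 = 1
  c[6] = d·G[:,6] = (11110001101)·(00010000000) mod 2 = 0+0+0+1+0+0+0+0+0+0+0 mod 2 = 1
  c[7] = d·G[:,7] = (11110001101)·(00001111111) mod 2 = 0+0+0+0+0+0+0+1+1+0+1 mod 2 = 1
  c[8] = d·G[:,8] = (11110001101)·(00001000000) mod 2 = 0+0+0+0+0+0+0+0+0+0+0 mod 2 = 0
  c[9] = d·G[:,9] = (11110001101)·(00000100000) mod 2 = 0+0+0+0+0+0+0+0+0+0+0 mod 2 = 0
  c[10] = d·G[:,10] = (11110001101)·(00000010000) mod 2 = 0+0+0+0+0+0+0+0+0+0+0 mod 2 = 0
  c[11] = d·G[:,11] = (11110001101)·(00000001000) mod 2 = 0+0+0+0+0+0+0+1+0+0+0 mod 2 = 1
  c[12] = d·G[:,12] = (11110001101)·(00000000100) mod 2 = 0+0+0+0+0+0+0+0+1+0+0 mod 2 = 1
  c[13] = d·G[:,13] = (11110001101)·(00000000010) mod 2 = 0+0+0+0+0+0+0+0+0+0+0 mod 2 = 0
  c[14] = d·G[:,14] = (11110001101)·(00000000001) mod 2 = 0+0+0+0+0+0+0+0+0+0+1 mod 2 = 1
Codeword = 101011110001101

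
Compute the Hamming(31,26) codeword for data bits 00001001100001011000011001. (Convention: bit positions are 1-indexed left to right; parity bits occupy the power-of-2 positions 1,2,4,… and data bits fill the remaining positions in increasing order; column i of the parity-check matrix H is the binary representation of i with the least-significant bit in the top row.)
Codeword c = d · G (mod 2), d = 00001001100001011000011001:
  c[0] = d·G[:,0] = (00001001100001011000011001)·(11011010101101010101010101) mod 2 = 0+0+0+0+1+0+0+0+1+0+0+0+0+1+0+1+0+0+0+0+0+1+0+0+0+1 mod 2 = 0
  c[1] = d·G[:,1] = (00001001100001011000011001)·(10110110011011001100110011) mod 2 = 0+0+0+0+0+0+0+0+0+0+0+0+0+1+0+0+1+0+0+0+0+1+0+0+0+1 mod 2 = 0
  c[2] = d·G[:,2] = (00001001100001011000011001)·(10000000000000000000000000) mod 2 = 0+0+0+0+0+0+0+0+0+0+0+0+0+0+0+0+0+0+0+0+0+0+0+0+0+0 mod 2 = 0
  c[3] = d·G[:,3] = (00001001100001011000011001)·(01110001111000111100001111) mod 2 = 0+0+0+0+0+0+0+1+1+0+0+0+0+0+0+1+1+0+0+0+0+0+1+0+0+1 mod 2 = 0
  c[4] = d·G[:,4] = (00001001100001011000011001)·(01000000000000000000000000) mod 2 = 0+0+0+0+0+0+0+0+0+0+0+0+0+0+0+0+0+0+0+0+0+0+0+0+0+0 mod 2 = 0
  c[5] = d·G[:,5] = (00001001100001011000011001)·(00100000000000000000000000) mod 2 = 0+0+0+0+0+0+0+0+0+0+0+0+0+0+0+0+0+0+0+0+0+0+0+0+0+0 mod 2 = 0
  c[6] = d·G[:,6] = (00001001100001011000011001)·(00010000000000000000000000) mod 2 = 0+0+0+0+0+0+0+0+0+0+0+0+0+0+0+0+0+0+0+0+0+0+0+0+0+0 mod 2 = 0
  c[7] = d·G[:,7] = (00001001100001011000011001)·(00001111111000000011111111) mod 2 = 0+0+0+0+1+0+0+1+1+0+0+0+0+0+0+0+0+0+0+0+0+1+1+0+0+1 mod 2 = 0
  c[8] = d·G[:,8] = (00001001100001011000011001)·(00001000000000000000000000) mod 2 = 0+0+0+0+1+0+0+0+0+0+0+0+0+0+0+0+0+0+0+0+0+0+0+0+0+0 mod 2 = 1
  c[9] = d·G[:,9] = (00001001100001011000011001)·(00000100000000000000000000) mod 2 = 0+0+0+0+0+0+0+0+0+0+0+0+0+0+0+0+0+0+0+0+0+0+0+0+0+0 mod 2 = 0
  c[10] = d·G[:,10] = (00001001100001011000011001)·(00000010000000000000000000) mod 2 = 0+0+0+0+0+0+0+0+0+0+0+0+0+0+0+0+0+0+0+0+0+0+0+0+0+0 mod 2 = 0
  c[11] = d·G[:,11] = (00001001100001011000011001)·(00000001000000000000000000) mod 2 = 0+0+0+0+0+0+0+1+0+0+0+0+0+0+0+0+0+0+0+0+0+0+0+0+0+0 mod 2 = 1
  c[12] = d·G[:,12] = (00001001100001011000011001)·(00000000100000000000000000) mod 2 = 0+0+0+0+0+0+0+0+1+0+0+0+0+0+0+0+0+0+0+0+0+0+0+0+0+0 mod 2 = 1
  c[13] = d·G[:,13] = (00001001100001011000011001)·(00000000010000000000000000) mod 2 = 0+0+0+0+0+0+0+0+0+0+0+0+0+0+0+0+0+0+0+0+0+0+0+0+0+0 mod 2 = 0
  c[14] = d·G[:,14] = (00001001100001011000011001)·(00000000001000000000000000) mod 2 = 0+0+0+0+0+0+0+0+0+0+0+0+0+0+0+0+0+0+0+0+0+0+0+0+0+0 mod 2 = 0
  c[15] = d·G[:,15] = (00001001100001011000011001)·(00000000000111111111111111) mod 2 = 0+0+0+0+0+0+0+0+0+0+0+0+0+1+0+1+1+0+0+0+0+1+1+0+0+1 mod 2 = 0
  c[16] = d·G[:,16] = (00001001100001011000011001)·(00000000000100000000000000) mod 2 = 0+0+0+0+0+0+0+0+0+0+0+0+0+0+0+0+0+0+0+0+0+0+0+0+0+0 mod 2 = 0
  c[17] = d·G[:,17] = (00001001100001011000011001)·(00000000000010000000000000) mod 2 = 0+0+0+0+0+0+0+0+0+0+0+0+0+0+0+0+0+0+0+0+0+0+0+0+0+0 mod 2 = 0
  c[18] = d·G[:,18] = (00001001100001011000011001)·(00000000000001000000000000) mod 2 = 0+0+0+0+0+0+0+0+0+0+0+0+0+1+0+0+0+0+0+0+0+0+0+0+0+0 mod 2 = 1
  c[19] = d·G[:,19] = (00001001100001011000011001)·(00000000000000100000000000) mod 2 = 0+0+0+0+0+0+0+0+0+0+0+0+0+0+0+0+0+0+0+0+0+0+0+0+0+0 mod 2 = 0
  c[20] = d·G[:,20] = (00001001100001011000011001)·(00000000000000010000000000) mod 2 = 0+0+0+0+0+0+0+0+0+0+0+0+0+0+0+1+0+0+0+0+0+0+0+0+0+0 mod 2 = 1
  c[21] = d·G[:,21] = (00001001100001011000011001)·(00000000000000001000000000) mod 2 = 0+0+0+0+0+0+0+0+0+0+0+0+0+0+0+0+1+0+0+0+0+0+0+0+0+0 mod 2 = 1
  c[22] = d·G[:,22] = (00001001100001011000011001)·(00000000000000000100000000) mod 2 = 0+0+0+0+0+0+0+0+0+0+0+0+0+0+0+0+0+0+0+0+0+0+0+0+0+0 mod 2 = 0
  c[23] = d·G[:,23] = (00001001100001011000011001)·(00000000000000000010000000) mod 2 = 0+0+0+0+0+0+0+0+0+0+0+0+0+0+0+0+0+0+0+0+0+0+0+0+0+0 mod 2 = 0
  c[24] = d·G[:,24] = (00001001100001011000011001)·(00000000000000000001000000) mod 2 = 0+0+0+0+0+0+0+0+0+0+0+0+0+0+0+0+0+0+0+0+0+0+0+0+0+0 mod 2 = 0
  c[25] = d·G[:,25] = (00001001100001011000011001)·(00000000000000000000100000) mod 2 = 0+0+0+0+0+0+0+0+0+0+0+0+0+0+0+0+0+0+0+0+0+0+0+0+0+0 mod 2 = 0
  c[26] = d·G[:,26] = (00001001100001011000011001)·(00000000000000000000010000) mod 2 = 0+0+0+0+0+0+0+0+0+0+0+0+0+0+0+0+0+0+0+0+0+1+0+0+0+0 mod 2 = 1
  c[27] = d·G[:,27] = (00001001100001011000011001)·(00000000000000000000001000) mod 2 = 0+0+0+0+0+0+0+0+0+0+0+0+0+0+0+0+0+0+0+0+0+0+1+0+0+0 mod 2 = 1
  c[28] = d·G[:,28] = (00001001100001011000011001)·(00000000000000000000000100) mod 2 = 0+0+0+0+0+0+0+0+0+0+0+0+0+0+0+0+0+0+0+0+0+0+0+0+0+0 mod 2 = 0
  c[29] = d·G[:,29] = (00001001100001011000011001)·(00000000000000000000000010) mod 2 = 0+0+0+0+0+0+0+0+0+0+0+0+0+0+0+0+0+0+0+0+0+0+0+0+0+0 mod 2 = 0
  c[30] = d·G[:,30] = (00001001100001011000011001)·(00000000000000000000000001) mod 2 = 0+0+0+0+0+0+0+0+0+0+0+0+0+0+0+0+0+0+0+0+0+0+0+0+0+1 mod 2 = 1
Codeword = 0000000010011000001011000011001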